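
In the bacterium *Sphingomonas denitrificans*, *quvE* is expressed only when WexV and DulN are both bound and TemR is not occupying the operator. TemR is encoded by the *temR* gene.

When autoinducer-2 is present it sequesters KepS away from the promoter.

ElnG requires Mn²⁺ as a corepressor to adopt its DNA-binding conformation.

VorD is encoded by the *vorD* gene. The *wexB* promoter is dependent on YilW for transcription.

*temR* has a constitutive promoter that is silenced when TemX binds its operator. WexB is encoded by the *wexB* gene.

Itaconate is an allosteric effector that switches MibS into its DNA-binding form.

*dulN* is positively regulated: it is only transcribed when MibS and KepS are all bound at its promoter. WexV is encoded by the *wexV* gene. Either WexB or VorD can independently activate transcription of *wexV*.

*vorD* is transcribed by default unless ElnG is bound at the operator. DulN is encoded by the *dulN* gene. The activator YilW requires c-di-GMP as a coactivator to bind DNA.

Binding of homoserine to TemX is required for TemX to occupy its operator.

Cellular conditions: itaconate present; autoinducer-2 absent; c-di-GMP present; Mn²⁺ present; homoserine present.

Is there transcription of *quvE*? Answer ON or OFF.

c-di-GMP is present, so YilW is active.
No repressor is bound and YilW is active, so *wexB* is transcribed.
So WexB is produced and active.
Mn²⁺ is present, so ElnG is active.
With repressor ElnG bound, *vorD* is not transcribed.
So VorD is not produced.
Activator WexB is present, so *wexV* is transcribed.
So WexV is produced and active.
Homoserine is present, so TemX is active.
With repressor TemX bound, *temR* is not transcribed.
So TemR is not produced.
Itaconate is present, so MibS is active.
Autoinducer-2 is absent, so KepS is active.
No repressor is bound and MibS and KepS are active, so *dulN* is transcribed.
So DulN is produced and active.
No repressor is bound and WexV and DulN are active, so *quvE* is transcribed.

ON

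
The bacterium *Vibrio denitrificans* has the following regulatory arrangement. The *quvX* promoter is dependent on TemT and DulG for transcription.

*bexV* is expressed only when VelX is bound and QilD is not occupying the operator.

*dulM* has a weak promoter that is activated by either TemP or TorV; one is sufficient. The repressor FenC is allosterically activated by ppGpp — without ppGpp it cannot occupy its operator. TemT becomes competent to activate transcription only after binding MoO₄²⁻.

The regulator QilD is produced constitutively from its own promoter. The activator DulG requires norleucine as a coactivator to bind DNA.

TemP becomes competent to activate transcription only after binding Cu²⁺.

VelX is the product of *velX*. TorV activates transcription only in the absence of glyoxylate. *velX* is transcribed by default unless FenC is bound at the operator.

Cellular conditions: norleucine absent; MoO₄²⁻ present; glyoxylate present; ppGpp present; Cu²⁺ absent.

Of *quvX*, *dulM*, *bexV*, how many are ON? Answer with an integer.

MoO₄²⁻ is present, so TemT is active.
Norleucine is absent, so DulG is inactive.
Required activator DulG is absent, so *quvX* is not transcribed.
→ *quvX* is OFF.
Cu²⁺ is absent, so TemP is inactive.
Glyoxylate is present, so TorV is inactive.
No activator is available at the *dulM* promoter, so *dulM* is not transcribed.
→ *dulM* is OFF.
ppGpp is present, so FenC is active.
With repressor FenC bound, *velX* is not transcribed.
So VelX is not produced.
QilD is produced constitutively and is active.
With repressor QilD bound, *bexV* is not transcribed.
→ *bexV* is OFF.
0 of the 3 genes are transcribed.

0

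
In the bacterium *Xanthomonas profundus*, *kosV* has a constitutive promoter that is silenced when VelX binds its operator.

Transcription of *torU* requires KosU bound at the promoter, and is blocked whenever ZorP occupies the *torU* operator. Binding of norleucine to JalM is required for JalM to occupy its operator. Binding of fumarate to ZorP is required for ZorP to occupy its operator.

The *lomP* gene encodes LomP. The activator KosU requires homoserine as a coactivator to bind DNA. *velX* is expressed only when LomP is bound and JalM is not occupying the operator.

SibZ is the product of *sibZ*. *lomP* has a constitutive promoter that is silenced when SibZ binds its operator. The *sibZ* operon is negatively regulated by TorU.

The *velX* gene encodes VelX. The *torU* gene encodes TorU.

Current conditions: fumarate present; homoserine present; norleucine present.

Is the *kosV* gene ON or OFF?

ON

Homoserine is present, so KosU is active.
Fumarate is present, so ZorP is active.
With repressor ZorP bound, *torU* is not transcribed.
So TorU is not produced.
With no repressor bound, *sibZ* is transcribed.
So SibZ is produced and active.
With repressor SibZ bound, *lomP* is not transcribed.
So LomP is not produced.
Norleucine is present, so JalM is active.
With repressor JalM bound, *velX* is not transcribed.
So VelX is not produced.
With no repressor bound, *kosV* is transcribed.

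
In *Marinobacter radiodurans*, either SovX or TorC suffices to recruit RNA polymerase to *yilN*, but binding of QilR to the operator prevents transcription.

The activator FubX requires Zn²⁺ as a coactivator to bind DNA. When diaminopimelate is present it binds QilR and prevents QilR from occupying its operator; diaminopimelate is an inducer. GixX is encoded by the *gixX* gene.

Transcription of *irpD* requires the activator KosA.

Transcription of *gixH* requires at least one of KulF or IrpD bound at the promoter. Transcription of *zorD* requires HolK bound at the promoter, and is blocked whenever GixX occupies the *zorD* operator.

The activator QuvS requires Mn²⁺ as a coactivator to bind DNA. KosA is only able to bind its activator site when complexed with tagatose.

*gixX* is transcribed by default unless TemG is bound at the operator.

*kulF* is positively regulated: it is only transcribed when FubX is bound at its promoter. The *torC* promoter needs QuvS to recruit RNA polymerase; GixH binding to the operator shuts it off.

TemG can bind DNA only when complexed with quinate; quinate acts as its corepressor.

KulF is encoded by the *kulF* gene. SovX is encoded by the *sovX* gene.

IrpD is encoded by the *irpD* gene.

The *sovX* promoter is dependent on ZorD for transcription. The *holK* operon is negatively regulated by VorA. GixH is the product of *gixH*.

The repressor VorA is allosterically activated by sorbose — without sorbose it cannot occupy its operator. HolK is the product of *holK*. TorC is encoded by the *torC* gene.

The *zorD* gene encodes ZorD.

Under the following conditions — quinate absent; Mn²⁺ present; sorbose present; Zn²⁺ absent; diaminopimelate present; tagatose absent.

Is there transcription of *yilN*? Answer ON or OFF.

ON

Quinate is absent, so TemG is inactive.
With no repressor bound, *gixX* is transcribed.
So GixX is produced and active.
Sorbose is present, so VorA is active.
With repressor VorA bound, *holK* is not transcribed.
So HolK is not produced.
With repressor GixX bound, *zorD* is not transcribed.
So ZorD is not produced.
Required activator ZorD is absent, so *sovX* is not transcribed.
So SovX is not produced.
Diaminopimelate is present, so QilR is inactive.
Zn²⁺ is absent, so FubX is inactive.
Required activator FubX is absent, so *kulF* is not transcribed.
So KulF is not produced.
Tagatose is absent, so KosA is inactive.
Required activator KosA is absent, so *irpD* is not transcribed.
So IrpD is not produced.
No activator is available at the *gixH* promoter, so *gixH* is not transcribed.
So GixH is not produced.
Mn²⁺ is present, so QuvS is active.
No repressor is bound and QuvS is active, so *torC* is transcribed.
So TorC is produced and active.
Activator TorC is present, so *yilN* is transcribed.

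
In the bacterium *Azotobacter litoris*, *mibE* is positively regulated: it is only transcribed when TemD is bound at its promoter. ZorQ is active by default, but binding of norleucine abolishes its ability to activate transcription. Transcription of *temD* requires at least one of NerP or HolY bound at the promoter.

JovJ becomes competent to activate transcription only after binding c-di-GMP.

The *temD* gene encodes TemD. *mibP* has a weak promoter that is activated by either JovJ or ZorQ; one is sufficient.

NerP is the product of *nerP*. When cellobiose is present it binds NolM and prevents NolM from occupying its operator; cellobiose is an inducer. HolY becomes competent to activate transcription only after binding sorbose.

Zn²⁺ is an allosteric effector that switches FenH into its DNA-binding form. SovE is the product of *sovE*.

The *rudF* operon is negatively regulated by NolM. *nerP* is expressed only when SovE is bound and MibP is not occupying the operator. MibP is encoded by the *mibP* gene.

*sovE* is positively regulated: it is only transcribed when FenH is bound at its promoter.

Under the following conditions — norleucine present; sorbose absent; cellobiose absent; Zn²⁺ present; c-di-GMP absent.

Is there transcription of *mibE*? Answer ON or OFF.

ON

c-di-GMP is absent, so JovJ is inactive.
Norleucine is present, so ZorQ is inactive.
No activator is available at the *mibP* promoter, so *mibP* is not transcribed.
So MibP is not produced.
Zn²⁺ is present, so FenH is active.
No repressor is bound and FenH is active, so *sovE* is transcribed.
So SovE is produced and active.
No repressor is bound and SovE is active, so *nerP* is transcribed.
So NerP is produced and active.
Sorbose is absent, so HolY is inactive.
Activator NerP is present, so *temD* is transcribed.
So TemD is produced and active.
No repressor is bound and TemD is active, so *mibE* is transcribed.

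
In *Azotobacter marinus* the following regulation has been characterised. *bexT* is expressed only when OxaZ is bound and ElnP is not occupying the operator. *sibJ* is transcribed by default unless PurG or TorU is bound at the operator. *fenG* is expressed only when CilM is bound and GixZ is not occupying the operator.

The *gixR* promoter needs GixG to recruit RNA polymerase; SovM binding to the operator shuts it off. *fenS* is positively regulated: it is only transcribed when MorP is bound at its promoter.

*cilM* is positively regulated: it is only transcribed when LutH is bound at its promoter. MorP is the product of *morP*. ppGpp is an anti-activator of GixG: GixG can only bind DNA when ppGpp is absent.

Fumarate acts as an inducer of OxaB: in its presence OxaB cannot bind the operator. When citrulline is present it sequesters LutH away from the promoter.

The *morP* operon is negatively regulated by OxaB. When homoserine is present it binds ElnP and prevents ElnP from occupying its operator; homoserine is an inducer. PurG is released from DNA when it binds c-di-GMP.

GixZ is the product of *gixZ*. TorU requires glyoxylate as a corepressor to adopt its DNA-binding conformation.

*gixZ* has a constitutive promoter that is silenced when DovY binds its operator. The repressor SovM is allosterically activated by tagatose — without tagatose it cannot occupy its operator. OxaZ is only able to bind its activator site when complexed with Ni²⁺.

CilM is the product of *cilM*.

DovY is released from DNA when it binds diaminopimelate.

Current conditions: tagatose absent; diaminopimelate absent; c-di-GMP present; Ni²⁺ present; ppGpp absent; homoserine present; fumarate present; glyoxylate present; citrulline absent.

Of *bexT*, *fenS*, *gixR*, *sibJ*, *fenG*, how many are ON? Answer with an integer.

Homoserine is present, so ElnP is inactive.
Ni²⁺ is present, so OxaZ is active.
No repressor is bound and OxaZ is active, so *bexT* is transcribed.
→ *bexT* is ON.
Fumarate is present, so OxaB is inactive.
With no repressor bound, *morP* is transcribed.
So MorP is produced and active.
No repressor is bound and MorP is active, so *fenS* is transcribed.
→ *fenS* is ON.
ppGpp is absent, so GixG is active.
Tagatose is absent, so SovM is inactive.
No repressor is bound and GixG is active, so *gixR* is transcribed.
→ *gixR* is ON.
c-di-GMP is present, so PurG is inactive.
Glyoxylate is present, so TorU is active.
With repressor TorU bound, *sibJ* is not transcribed.
→ *sibJ* is OFF.
Diaminopimelate is absent, so DovY is active.
With repressor DovY bound, *gixZ* is not transcribed.
So GixZ is not produced.
Citrulline is absent, so LutH is active.
No repressor is bound and LutH is active, so *cilM* is transcribed.
So CilM is produced and active.
No repressor is bound and CilM is active, so *fenG* is transcribed.
→ *fenG* is ON.
4 of the 5 genes are transcribed.

4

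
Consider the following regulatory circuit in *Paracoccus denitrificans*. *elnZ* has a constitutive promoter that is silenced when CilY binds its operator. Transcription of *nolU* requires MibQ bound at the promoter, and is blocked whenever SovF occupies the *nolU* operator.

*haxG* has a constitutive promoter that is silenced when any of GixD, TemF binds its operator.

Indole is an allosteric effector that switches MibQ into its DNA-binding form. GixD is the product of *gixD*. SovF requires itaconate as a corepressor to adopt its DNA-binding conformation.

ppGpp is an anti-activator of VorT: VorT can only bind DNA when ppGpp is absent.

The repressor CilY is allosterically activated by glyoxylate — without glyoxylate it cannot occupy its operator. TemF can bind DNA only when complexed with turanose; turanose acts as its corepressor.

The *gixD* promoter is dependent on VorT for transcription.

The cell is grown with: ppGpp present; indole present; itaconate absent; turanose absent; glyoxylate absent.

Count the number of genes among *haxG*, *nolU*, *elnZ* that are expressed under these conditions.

ppGpp is present, so VorT is inactive.
Required activator VorT is absent, so *gixD* is not transcribed.
So GixD is not produced.
Turanose is absent, so TemF is inactive.
With no repressor bound, *haxG* is transcribed.
→ *haxG* is ON.
Itaconate is absent, so SovF is inactive.
Indole is present, so MibQ is active.
No repressor is bound and MibQ is active, so *nolU* is transcribed.
→ *nolU* is ON.
Glyoxylate is absent, so CilY is inactive.
With no repressor bound, *elnZ* is transcribed.
→ *elnZ* is ON.
3 of the 3 genes are transcribed.

3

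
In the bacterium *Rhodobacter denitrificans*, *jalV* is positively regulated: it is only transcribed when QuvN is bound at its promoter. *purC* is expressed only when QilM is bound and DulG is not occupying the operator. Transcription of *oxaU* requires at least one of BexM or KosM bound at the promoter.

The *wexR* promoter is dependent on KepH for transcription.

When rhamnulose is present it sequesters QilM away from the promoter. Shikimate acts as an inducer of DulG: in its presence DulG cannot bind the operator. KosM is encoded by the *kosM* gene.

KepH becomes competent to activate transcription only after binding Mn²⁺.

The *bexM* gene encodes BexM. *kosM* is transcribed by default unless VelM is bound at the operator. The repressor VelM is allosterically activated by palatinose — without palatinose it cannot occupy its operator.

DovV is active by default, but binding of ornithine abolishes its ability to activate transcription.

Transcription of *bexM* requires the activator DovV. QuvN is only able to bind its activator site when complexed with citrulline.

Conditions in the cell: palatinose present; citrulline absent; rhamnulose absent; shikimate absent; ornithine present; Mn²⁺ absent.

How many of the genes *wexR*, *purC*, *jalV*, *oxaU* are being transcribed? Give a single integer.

0

Mn²⁺ is absent, so KepH is inactive.
Required activator KepH is absent, so *wexR* is not transcribed.
→ *wexR* is OFF.
Shikimate is absent, so DulG is active.
Rhamnulose is absent, so QilM is active.
With repressor DulG bound, *purC* is not transcribed.
→ *purC* is OFF.
Citrulline is absent, so QuvN is inactive.
Required activator QuvN is absent, so *jalV* is not transcribed.
→ *jalV* is OFF.
Ornithine is present, so DovV is inactive.
Required activator DovV is absent, so *bexM* is not transcribed.
So BexM is not produced.
Palatinose is present, so VelM is active.
With repressor VelM bound, *kosM* is not transcribed.
So KosM is not produced.
No activator is available at the *oxaU* promoter, so *oxaU* is not transcribed.
→ *oxaU* is OFF.
0 of the 4 genes are transcribed.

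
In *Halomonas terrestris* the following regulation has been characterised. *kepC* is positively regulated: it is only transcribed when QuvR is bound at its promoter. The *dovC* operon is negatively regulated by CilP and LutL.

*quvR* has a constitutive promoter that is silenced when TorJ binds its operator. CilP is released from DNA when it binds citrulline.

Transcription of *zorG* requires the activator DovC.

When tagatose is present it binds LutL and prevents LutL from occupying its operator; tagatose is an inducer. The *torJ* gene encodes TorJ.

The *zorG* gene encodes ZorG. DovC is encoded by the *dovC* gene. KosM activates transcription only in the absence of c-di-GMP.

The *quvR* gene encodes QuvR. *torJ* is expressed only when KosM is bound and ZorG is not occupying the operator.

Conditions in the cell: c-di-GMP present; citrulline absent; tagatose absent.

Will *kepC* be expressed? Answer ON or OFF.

Citrulline is absent, so CilP is active.
Tagatose is absent, so LutL is active.
With repressor CilP bound, *dovC* is not transcribed.
So DovC is not produced.
Required activator DovC is absent, so *zorG* is not transcribed.
So ZorG is not produced.
c-di-GMP is present, so KosM is inactive.
Required activator KosM is absent, so *torJ* is not transcribed.
So TorJ is not produced.
With no repressor bound, *quvR* is transcribed.
So QuvR is produced and active.
No repressor is bound and QuvR is active, so *kepC* is transcribed.

ON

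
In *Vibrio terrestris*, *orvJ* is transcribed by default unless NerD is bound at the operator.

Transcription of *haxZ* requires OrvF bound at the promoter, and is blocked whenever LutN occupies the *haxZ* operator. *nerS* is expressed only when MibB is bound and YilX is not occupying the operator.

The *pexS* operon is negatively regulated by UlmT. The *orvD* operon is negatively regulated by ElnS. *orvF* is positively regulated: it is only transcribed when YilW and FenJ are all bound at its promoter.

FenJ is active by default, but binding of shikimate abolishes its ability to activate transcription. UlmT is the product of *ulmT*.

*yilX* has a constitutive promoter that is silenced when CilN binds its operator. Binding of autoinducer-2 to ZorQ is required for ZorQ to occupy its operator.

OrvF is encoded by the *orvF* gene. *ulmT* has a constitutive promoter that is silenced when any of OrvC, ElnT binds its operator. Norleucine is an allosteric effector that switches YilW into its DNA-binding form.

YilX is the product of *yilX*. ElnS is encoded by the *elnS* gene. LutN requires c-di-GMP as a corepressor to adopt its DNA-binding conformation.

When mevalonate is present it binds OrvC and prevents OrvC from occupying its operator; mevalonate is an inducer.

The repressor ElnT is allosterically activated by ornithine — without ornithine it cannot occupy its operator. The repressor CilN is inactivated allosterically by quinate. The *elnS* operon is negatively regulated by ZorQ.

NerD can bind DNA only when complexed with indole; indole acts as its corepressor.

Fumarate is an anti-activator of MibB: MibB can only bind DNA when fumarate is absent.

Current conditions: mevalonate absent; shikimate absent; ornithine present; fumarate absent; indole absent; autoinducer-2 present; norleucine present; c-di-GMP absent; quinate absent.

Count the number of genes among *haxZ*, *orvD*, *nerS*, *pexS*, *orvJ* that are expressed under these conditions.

5

Norleucine is present, so YilW is active.
Shikimate is absent, so FenJ is active.
No repressor is bound and YilW and FenJ are active, so *orvF* is transcribed.
So OrvF is produced and active.
c-di-GMP is absent, so LutN is inactive.
No repressor is bound and OrvF is active, so *haxZ* is transcribed.
→ *haxZ* is ON.
Autoinducer-2 is present, so ZorQ is active.
With repressor ZorQ bound, *elnS* is not transcribed.
So ElnS is not produced.
With no repressor bound, *orvD* is transcribed.
→ *orvD* is ON.
Fumarate is absent, so MibB is active.
Quinate is absent, so CilN is active.
With repressor CilN bound, *yilX* is not transcribed.
So YilX is not produced.
No repressor is bound and MibB is active, so *nerS* is transcribed.
→ *nerS* is ON.
Mevalonate is absent, so OrvC is active.
Ornithine is present, so ElnT is active.
With repressor OrvC bound, *ulmT* is not transcribed.
So UlmT is not produced.
With no repressor bound, *pexS* is transcribed.
→ *pexS* is ON.
Indole is absent, so NerD is inactive.
With no repressor bound, *orvJ* is transcribed.
→ *orvJ* is ON.
5 of the 5 genes are transcribed.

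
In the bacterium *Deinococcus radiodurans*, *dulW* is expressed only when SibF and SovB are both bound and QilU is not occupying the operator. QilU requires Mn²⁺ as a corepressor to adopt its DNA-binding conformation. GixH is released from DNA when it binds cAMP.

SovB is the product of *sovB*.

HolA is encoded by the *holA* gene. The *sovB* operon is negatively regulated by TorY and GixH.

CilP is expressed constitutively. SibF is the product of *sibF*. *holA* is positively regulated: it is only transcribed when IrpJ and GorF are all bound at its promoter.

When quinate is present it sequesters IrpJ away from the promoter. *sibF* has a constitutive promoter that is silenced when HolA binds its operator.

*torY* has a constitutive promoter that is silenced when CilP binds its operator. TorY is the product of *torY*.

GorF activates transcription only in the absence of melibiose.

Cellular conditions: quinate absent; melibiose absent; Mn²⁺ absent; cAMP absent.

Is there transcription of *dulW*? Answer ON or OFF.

OFF

Mn²⁺ is absent, so QilU is inactive.
Quinate is absent, so IrpJ is active.
Melibiose is absent, so GorF is active.
No repressor is bound and IrpJ and GorF are active, so *holA* is transcribed.
So HolA is produced and active.
With repressor HolA bound, *sibF* is not transcribed.
So SibF is not produced.
CilP is produced constitutively and is active.
With repressor CilP bound, *torY* is not transcribed.
So TorY is not produced.
cAMP is absent, so GixH is active.
With repressor GixH bound, *sovB* is not transcribed.
So SovB is not produced.
Required activator SibF is absent, so *dulW* is not transcribed.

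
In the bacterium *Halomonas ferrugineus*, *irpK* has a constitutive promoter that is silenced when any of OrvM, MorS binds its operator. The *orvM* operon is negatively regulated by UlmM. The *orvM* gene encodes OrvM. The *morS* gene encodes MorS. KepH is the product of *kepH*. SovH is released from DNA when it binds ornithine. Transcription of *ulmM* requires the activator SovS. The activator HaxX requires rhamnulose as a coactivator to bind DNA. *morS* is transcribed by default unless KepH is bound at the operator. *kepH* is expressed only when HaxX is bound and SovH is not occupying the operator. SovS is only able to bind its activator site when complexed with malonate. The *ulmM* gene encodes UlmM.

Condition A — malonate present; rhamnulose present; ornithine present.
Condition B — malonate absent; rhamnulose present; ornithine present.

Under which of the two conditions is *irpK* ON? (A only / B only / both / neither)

A only

Condition A:
Malonate is present, so SovS is active.
No repressor is bound and SovS is active, so *ulmM* is transcribed.
So UlmM is produced and active.
With repressor UlmM bound, *orvM* is not transcribed.
So OrvM is not produced.
Rhamnulose is present, so HaxX is active.
Ornithine is present, so SovH is inactive.
No repressor is bound and HaxX is active, so *kepH* is transcribed.
So KepH is produced and active.
With repressor KepH bound, *morS* is not transcribed.
So MorS is not produced.
With no repressor bound, *irpK* is transcribed.
→ *irpK* is ON in A.
Condition B:
Malonate is absent, so SovS is inactive.
Required activator SovS is absent, so *ulmM* is not transcribed.
So UlmM is not produced.
With no repressor bound, *orvM* is transcribed.
So OrvM is produced and active.
Rhamnulose is present, so HaxX is active.
Ornithine is present, so SovH is inactive.
No repressor is bound and HaxX is active, so *kepH* is transcribed.
So KepH is produced and active.
With repressor KepH bound, *morS* is not transcribed.
So MorS is not produced.
With repressor OrvM bound, *irpK* is not transcribed.
→ *irpK* is OFF in B.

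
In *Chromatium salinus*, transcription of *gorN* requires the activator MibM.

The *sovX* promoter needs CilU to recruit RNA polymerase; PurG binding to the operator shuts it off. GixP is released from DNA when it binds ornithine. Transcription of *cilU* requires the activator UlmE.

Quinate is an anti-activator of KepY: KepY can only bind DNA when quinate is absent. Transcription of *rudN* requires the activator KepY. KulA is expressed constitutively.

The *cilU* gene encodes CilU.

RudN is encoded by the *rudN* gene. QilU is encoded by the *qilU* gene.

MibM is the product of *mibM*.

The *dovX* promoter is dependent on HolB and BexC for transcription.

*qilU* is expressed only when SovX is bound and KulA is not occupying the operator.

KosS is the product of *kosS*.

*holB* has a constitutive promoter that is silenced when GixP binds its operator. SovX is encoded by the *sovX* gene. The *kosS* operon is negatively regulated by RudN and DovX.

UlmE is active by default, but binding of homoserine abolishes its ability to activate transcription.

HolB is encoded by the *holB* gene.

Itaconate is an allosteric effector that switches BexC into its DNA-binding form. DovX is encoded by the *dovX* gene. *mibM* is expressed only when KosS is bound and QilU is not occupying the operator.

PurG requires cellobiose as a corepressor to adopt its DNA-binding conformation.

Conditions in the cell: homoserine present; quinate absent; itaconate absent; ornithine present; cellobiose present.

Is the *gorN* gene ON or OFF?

Homoserine is present, so UlmE is inactive.
Required activator UlmE is absent, so *cilU* is not transcribed.
So CilU is not produced.
Cellobiose is present, so PurG is active.
With repressor PurG bound, *sovX* is not transcribed.
So SovX is not produced.
KulA is produced constitutively and is active.
With repressor KulA bound, *qilU* is not transcribed.
So QilU is not produced.
Quinate is absent, so KepY is active.
No repressor is bound and KepY is active, so *rudN* is transcribed.
So RudN is produced and active.
Ornithine is present, so GixP is inactive.
With no repressor bound, *holB* is transcribed.
So HolB is produced and active.
Itaconate is absent, so BexC is inactive.
Required activator BexC is absent, so *dovX* is not transcribed.
So DovX is not produced.
With repressor RudN bound, *kosS* is not transcribed.
So KosS is not produced.
Required activator KosS is absent, so *mibM* is not transcribed.
So MibM is not produced.
Required activator MibM is absent, so *gorN* is not transcribed.

OFF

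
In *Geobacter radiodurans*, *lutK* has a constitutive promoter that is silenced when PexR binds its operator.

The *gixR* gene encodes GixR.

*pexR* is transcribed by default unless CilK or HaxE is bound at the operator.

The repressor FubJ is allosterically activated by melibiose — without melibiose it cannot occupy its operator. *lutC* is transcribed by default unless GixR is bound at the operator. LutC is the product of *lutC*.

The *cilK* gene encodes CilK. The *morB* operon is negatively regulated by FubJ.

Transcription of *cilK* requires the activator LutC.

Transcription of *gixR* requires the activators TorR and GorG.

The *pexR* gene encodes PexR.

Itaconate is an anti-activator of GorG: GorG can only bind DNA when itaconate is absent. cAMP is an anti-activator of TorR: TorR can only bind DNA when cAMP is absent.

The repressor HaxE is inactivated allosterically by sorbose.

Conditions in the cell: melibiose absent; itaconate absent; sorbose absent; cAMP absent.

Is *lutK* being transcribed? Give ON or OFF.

cAMP is absent, so TorR is active.
Itaconate is absent, so GorG is active.
No repressor is bound and TorR and GorG are active, so *gixR* is transcribed.
So GixR is produced and active.
With repressor GixR bound, *lutC* is not transcribed.
So LutC is not produced.
Required activator LutC is absent, so *cilK* is not transcribed.
So CilK is not produced.
Sorbose is absent, so HaxE is active.
With repressor HaxE bound, *pexR* is not transcribed.
So PexR is not produced.
With no repressor bound, *lutK* is transcribed.

ON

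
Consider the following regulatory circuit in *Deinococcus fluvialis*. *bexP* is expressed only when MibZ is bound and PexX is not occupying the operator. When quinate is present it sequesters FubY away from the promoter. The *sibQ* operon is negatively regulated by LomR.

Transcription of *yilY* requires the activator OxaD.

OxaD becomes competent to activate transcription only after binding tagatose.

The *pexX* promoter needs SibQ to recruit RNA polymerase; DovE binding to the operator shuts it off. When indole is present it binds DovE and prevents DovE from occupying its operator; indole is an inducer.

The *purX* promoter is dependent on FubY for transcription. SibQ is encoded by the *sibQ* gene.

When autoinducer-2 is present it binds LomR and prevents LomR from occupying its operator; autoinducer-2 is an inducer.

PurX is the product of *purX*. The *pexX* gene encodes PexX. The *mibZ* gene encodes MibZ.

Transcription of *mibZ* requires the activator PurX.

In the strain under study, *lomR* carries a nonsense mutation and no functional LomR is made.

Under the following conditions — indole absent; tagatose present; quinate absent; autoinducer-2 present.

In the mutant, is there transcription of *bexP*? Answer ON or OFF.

LomR is non-functional in this strain, so it has no effect.
With no repressor bound, *sibQ* is transcribed.
So SibQ is produced and active.
Indole is absent, so DovE is active.
With repressor DovE bound, *pexX* is not transcribed.
So PexX is not produced.
Quinate is absent, so FubY is active.
No repressor is bound and FubY is active, so *purX* is transcribed.
So PurX is produced and active.
No repressor is bound and PurX is active, so *mibZ* is transcribed.
So MibZ is produced and active.
No repressor is bound and MibZ is active, so *bexP* is transcribed.

ON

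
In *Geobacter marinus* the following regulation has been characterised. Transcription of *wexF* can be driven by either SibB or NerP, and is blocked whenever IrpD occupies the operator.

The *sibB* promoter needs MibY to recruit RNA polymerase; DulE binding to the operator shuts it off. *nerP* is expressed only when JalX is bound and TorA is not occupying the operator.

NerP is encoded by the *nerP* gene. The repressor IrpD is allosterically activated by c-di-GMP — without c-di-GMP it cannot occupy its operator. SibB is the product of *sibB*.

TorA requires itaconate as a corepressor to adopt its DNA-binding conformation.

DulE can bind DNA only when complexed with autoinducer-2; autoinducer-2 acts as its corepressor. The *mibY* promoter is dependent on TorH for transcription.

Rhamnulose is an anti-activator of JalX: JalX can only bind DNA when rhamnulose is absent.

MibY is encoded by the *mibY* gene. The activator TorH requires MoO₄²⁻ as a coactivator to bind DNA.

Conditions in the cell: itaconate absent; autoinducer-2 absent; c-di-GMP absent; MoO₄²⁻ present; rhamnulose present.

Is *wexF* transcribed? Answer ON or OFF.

ON

MoO₄²⁻ is present, so TorH is active.
No repressor is bound and TorH is active, so *mibY* is transcribed.
So MibY is produced and active.
Autoinducer-2 is absent, so DulE is inactive.
No repressor is bound and MibY is active, so *sibB* is transcribed.
So SibB is produced and active.
c-di-GMP is absent, so IrpD is inactive.
Rhamnulose is present, so JalX is inactive.
Itaconate is absent, so TorA is inactive.
Required activator JalX is absent, so *nerP* is not transcribed.
So NerP is not produced.
Activator SibB is present, so *wexF* is transcribed.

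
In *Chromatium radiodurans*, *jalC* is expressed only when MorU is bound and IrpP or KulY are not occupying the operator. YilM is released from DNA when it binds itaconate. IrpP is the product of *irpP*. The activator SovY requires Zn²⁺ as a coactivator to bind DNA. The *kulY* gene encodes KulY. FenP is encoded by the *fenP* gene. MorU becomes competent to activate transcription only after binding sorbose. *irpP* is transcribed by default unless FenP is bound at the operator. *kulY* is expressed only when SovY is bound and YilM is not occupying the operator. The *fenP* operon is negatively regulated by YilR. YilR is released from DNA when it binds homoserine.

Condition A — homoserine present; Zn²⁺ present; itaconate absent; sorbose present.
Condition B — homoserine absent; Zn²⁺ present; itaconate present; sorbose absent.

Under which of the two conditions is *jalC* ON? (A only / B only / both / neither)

A only

Condition A:
Homoserine is present, so YilR is inactive.
With no repressor bound, *fenP* is transcribed.
So FenP is produced and active.
With repressor FenP bound, *irpP* is not transcribed.
So IrpP is not produced.
Zn²⁺ is present, so SovY is active.
Itaconate is absent, so YilM is active.
With repressor YilM bound, *kulY* is not transcribed.
So KulY is not produced.
Sorbose is present, so MorU is active.
No repressor is bound and MorU is active, so *jalC* is transcribed.
→ *jalC* is ON in A.
Condition B:
Homoserine is absent, so YilR is active.
With repressor YilR bound, *fenP* is not transcribed.
So FenP is not produced.
With no repressor bound, *irpP* is transcribed.
So IrpP is produced and active.
Zn²⁺ is present, so SovY is active.
Itaconate is present, so YilM is inactive.
No repressor is bound and SovY is active, so *kulY* is transcribed.
So KulY is produced and active.
Sorbose is absent, so MorU is inactive.
With repressor IrpP bound, *jalC* is not transcribed.
→ *jalC* is OFF in B.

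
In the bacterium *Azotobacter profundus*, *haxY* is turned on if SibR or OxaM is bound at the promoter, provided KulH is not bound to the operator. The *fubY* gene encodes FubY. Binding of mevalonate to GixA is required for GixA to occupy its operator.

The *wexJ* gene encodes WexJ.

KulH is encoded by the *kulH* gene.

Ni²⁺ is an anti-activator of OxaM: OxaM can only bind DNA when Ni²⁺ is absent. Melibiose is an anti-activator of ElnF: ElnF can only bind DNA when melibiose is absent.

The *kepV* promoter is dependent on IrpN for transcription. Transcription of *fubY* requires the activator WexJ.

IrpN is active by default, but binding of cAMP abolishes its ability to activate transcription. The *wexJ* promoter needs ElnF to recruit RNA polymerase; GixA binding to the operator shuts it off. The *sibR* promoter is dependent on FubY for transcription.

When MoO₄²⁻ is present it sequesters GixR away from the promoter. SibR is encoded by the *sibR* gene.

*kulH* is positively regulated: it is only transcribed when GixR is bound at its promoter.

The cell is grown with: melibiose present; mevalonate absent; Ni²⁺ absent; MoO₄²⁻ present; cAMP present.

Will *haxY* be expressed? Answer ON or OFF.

ON

MoO₄²⁻ is present, so GixR is inactive.
Required activator GixR is absent, so *kulH* is not transcribed.
So KulH is not produced.
Mevalonate is absent, so GixA is inactive.
Melibiose is present, so ElnF is inactive.
Required activator ElnF is absent, so *wexJ* is not transcribed.
So WexJ is not produced.
Required activator WexJ is absent, so *fubY* is not transcribed.
So FubY is not produced.
Required activator FubY is absent, so *sibR* is not transcribed.
So SibR is not produced.
Ni²⁺ is absent, so OxaM is active.
Activator OxaM is present, so *haxY* is transcribed.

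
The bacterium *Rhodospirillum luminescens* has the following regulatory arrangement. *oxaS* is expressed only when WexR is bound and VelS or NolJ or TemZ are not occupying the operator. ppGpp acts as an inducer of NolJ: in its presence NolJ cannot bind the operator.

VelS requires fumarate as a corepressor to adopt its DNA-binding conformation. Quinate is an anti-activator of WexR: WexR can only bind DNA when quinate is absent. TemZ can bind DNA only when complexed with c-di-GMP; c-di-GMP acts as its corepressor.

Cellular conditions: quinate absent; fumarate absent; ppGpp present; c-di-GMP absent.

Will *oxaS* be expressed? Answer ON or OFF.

Fumarate is absent, so VelS is inactive.
ppGpp is present, so NolJ is inactive.
Quinate is absent, so WexR is active.
c-di-GMP is absent, so TemZ is inactive.
No repressor is bound and WexR is active, so *oxaS* is transcribed.

ON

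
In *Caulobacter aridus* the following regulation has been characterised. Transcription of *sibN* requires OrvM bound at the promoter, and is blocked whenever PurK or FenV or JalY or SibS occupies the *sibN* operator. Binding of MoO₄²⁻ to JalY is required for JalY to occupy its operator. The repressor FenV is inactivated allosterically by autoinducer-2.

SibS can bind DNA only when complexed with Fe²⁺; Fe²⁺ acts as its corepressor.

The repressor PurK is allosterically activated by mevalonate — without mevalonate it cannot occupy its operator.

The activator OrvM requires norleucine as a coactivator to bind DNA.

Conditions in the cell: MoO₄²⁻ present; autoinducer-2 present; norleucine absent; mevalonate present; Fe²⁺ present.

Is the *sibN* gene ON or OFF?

OFF

Mevalonate is present, so PurK is active.
Norleucine is absent, so OrvM is inactive.
Autoinducer-2 is present, so FenV is inactive.
MoO₄²⁻ is present, so JalY is active.
Fe²⁺ is present, so SibS is active.
With repressor PurK bound, *sibN* is not transcribed.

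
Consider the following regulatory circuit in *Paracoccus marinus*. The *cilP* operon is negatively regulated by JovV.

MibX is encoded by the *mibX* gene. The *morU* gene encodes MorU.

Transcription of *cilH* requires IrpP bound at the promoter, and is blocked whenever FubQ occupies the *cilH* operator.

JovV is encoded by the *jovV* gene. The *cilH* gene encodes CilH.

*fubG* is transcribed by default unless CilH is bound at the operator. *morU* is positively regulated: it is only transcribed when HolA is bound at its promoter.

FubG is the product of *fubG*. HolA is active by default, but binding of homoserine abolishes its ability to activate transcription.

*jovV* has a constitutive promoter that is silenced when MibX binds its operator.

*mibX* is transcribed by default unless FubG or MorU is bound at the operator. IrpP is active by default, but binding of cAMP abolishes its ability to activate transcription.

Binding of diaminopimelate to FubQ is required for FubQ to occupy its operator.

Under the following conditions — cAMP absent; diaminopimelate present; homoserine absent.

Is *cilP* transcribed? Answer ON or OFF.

OFF

cAMP is absent, so IrpP is active.
Diaminopimelate is present, so FubQ is active.
With repressor FubQ bound, *cilH* is not transcribed.
So CilH is not produced.
With no repressor bound, *fubG* is transcribed.
So FubG is produced and active.
Homoserine is absent, so HolA is active.
No repressor is bound and HolA is active, so *morU* is transcribed.
So MorU is produced and active.
With repressor FubG bound, *mibX* is not transcribed.
So MibX is not produced.
With no repressor bound, *jovV* is transcribed.
So JovV is produced and active.
With repressor JovV bound, *cilP* is not transcribed.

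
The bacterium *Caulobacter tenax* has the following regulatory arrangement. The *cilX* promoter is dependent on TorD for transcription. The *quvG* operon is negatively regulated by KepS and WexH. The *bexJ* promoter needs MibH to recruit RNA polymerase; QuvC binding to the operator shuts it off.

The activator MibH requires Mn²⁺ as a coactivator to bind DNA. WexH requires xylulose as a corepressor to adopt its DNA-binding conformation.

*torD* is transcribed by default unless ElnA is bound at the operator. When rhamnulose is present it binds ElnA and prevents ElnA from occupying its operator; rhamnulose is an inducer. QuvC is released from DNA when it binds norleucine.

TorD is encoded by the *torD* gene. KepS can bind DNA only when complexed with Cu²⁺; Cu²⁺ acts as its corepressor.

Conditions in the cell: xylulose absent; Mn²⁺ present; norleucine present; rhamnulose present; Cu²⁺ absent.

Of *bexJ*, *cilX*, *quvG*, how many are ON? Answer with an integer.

Mn²⁺ is present, so MibH is active.
Norleucine is present, so QuvC is inactive.
No repressor is bound and MibH is active, so *bexJ* is transcribed.
→ *bexJ* is ON.
Rhamnulose is present, so ElnA is inactive.
With no repressor bound, *torD* is transcribed.
So TorD is produced and active.
No repressor is bound and TorD is active, so *cilX* is transcribed.
→ *cilX* is ON.
Cu²⁺ is absent, so KepS is inactive.
Xylulose is absent, so WexH is inactive.
With no repressor bound, *quvG* is transcribed.
→ *quvG* is ON.
3 of the 3 genes are transcribed.

3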